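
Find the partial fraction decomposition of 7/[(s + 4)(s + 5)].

7/(s + 4)(s + 5) = A/(s + 4) + B/(s + 5). A = 7/(-4 + 5) = 7, B = 7/(-5 + 4) = -7
Result: 7/(s + 4) - 7/(s + 5)


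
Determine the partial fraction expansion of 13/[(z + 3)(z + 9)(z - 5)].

Using cover-up method: α = -13/48, β = 13/84, γ = 13/112
Result: (-13/48)/(z + 3) + (13/84)/(z + 9) + (13/112)/(z - 5)


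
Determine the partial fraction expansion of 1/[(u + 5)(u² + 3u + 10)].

Cover-up at u = -5: A = 1/((-5)² + 3·(-5) + 10) = 1/20. Then B = -A = -1/20, C = -A·(3 - 5) = 1/10
Result: (1/20)/(u + 5) - ((1/20)u - 1/10)/(u² + 3u + 10)


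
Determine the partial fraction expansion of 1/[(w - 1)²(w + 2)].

Cover-up at w=-2: R = 1/(-2 - 1)² = 1/9. Cover-up at w=1: Q = 1/(1 + 2) = 1/3. Comparing w² coeff: P = -R = -1/9
Result: (-1/9)/(w - 1) + (1/3)/(w - 1)² + (1/9)/(w + 2)


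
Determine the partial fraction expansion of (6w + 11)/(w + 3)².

(6w + 11) = P(w + 3) + Q. At w = -3: Q = 6·(-3) + 11 = -7. Coeff of w: P = 6
Result: 6/(w + 3) - 7/(w + 3)²


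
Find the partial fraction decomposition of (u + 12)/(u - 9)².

(u + 12) = A(u - 9) + B. At u = 9: B = 1·9 + 12 = 21. Coeff of u: A = 1
Result: 1/(u - 9) + 21/(u - 9)²


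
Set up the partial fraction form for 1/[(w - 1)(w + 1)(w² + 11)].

Two linear + quadratic: P/(w - 1) + Q/(w + 1) + (Rw + S)/(w² + 11)


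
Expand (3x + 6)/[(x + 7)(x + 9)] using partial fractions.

At x=-7: α = (3·(-7) + 6)/(-7 + 9) = -15/2. At x=-9: β = (3·(-9) + 6)/(-9 + 7) = 21/2
Result: (-15/2)/(x + 7) + (21/2)/(x + 9)


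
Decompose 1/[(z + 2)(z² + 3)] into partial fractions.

Cover-up at z = -2: A = 1/((-2)² + 3) = 1/7. Then B = -A = -1/7, C = -A·(0 - 2) = 2/7
Result: (1/7)/(z + 2) - ((1/7)z - 2/7)/(z² + 3)


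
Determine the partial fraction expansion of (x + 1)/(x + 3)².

(x + 1) = A(x + 3) + B. At x = -3: B = 1·(-3) + 1 = -2. Coeff of x: A = 1
Result: 1/(x + 3) - 2/(x + 3)²


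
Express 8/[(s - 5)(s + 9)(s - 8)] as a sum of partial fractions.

Using cover-up method: α = -4/21, β = 4/119, γ = 8/51
Result: (-4/21)/(s - 5) + (4/119)/(s + 9) + (8/51)/(s - 8)


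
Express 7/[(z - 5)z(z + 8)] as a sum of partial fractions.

Using cover-up method: A = 7/65, B = -7/40, C = 7/104
Result: (7/65)/(z - 5) - (7/40)/z + (7/104)/(z + 8)


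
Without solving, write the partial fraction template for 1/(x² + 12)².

Repeated quadratic factor: (Ax + B)/(x² + 12) + (Cx + D)/(x² + 12)²


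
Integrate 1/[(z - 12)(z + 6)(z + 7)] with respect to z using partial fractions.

Cover-up: A = 1/342, B = -1/18, C = 1/19. Decomposition: (1/342)/(z - 12) - (1/18)/(z + 6) + (1/19)/(z + 7). Integrate each term: (1/342) ln|(z - 12)| - (1/18) ln|(z + 6)| + (1/19) ln|(z + 7)| + C


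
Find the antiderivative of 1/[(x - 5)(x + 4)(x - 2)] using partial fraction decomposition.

Cover-up: α = 1/27, β = 1/54, γ = -1/18. Decomposition: (1/27)/(x - 5) + (1/54)/(x + 4) - (1/18)/(x - 2). Integrate each term: (1/27) ln|(x - 5)| + (1/54) ln|(x + 4)| - (1/18) ln|(x - 2)| + C


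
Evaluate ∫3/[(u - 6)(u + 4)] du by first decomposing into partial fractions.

Decompose: 3/[(u - 6)(u + 4)] = (3/10)/(u - 6) - (3/10)/(u + 4). Integrate each term: (3/10) ln|(u - 6)| - (3/10) ln|(u + 4)| + C


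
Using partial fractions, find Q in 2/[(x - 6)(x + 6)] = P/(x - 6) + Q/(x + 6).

Cover-up at x = -6: Q = 2/(-6 - 6) = -2/12 = -1/6


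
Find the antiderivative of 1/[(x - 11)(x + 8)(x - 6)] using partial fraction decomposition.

Cover-up: A = 1/95, B = 1/266, C = -1/70. Decomposition: (1/95)/(x - 11) + (1/266)/(x + 8) - (1/70)/(x - 6). Integrate each term: (1/95) ln|(x - 11)| + (1/266) ln|(x + 8)| - (1/70) ln|(x - 6)| + C


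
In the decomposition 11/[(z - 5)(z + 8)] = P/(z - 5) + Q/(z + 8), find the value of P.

Cover-up at z = 5: P = 11/(5 + 8) = 11/13


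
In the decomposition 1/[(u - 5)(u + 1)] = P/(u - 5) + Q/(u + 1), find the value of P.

Cover-up at u = 5: P = 1/(5 + 1) = 1/6


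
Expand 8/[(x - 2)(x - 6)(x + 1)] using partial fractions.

Using cover-up method: P = -2/3, Q = 2/7, R = 8/21
Result: (-2/3)/(x - 2) + (2/7)/(x - 6) + (8/21)/(x + 1)


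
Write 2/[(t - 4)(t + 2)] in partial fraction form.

2/(t - 4)(t + 2) = A/(t - 4) + B/(t + 2). A = 2/(4 + 2) = 1/3, B = 2/(-2 - 4) = -1/3
Result: (1/3)/(t - 4) - (1/3)/(t + 2)


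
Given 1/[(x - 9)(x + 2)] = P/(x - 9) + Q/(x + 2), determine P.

Cover-up at x = 9: P = 1/(9 + 2) = 1/11


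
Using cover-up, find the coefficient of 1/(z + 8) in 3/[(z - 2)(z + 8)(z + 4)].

Cover (z + 8), set z=-8: 3/[(-8 - 2)(-8 + 4)] = 3/40


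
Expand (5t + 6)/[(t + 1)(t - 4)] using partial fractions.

At t=-1: A = (5·(-1) + 6)/(-1 - 4) = -1/5. At t=4: B = (5·4 + 6)/(4 + 1) = 26/5
Result: (-1/5)/(t + 1) + (26/5)/(t - 4)


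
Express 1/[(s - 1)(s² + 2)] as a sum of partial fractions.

Cover-up at s = 1: α = 1/(1² + 2) = 1/3. Then β = -α = -1/3, γ = -α·(0 + 1) = -1/3
Result: (1/3)/(s - 1) - ((1/3)s + 1/3)/(s² + 2)


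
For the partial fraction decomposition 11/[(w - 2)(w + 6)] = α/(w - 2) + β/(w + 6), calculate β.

Cover-up at w = -6: β = 11/(-6 - 2) = -11/8


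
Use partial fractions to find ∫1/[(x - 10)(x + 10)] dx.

Decompose: 1/[(x - 10)(x + 10)] = (1/20)/(x - 10) - (1/20)/(x + 10). Integrate each term: (1/20) ln|(x - 10)| - (1/20) ln|(x + 10)| + C


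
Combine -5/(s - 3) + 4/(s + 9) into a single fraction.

Common denominator (s - 3)(s + 9). Numerator: -5(s + 9) + 4(s - 3) = (-5s - 45) + (4s - 12) = -s - 57
Result: (-s - 57)/[(s - 3)(s + 9)]


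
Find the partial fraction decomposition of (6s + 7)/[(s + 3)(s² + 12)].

At s=-3: A = (6·(-3) + 7)/((-3)² + 12) = -11/21. B = -A = 11/21, C = 6 - (-3)·A = 31/7
Result: (-11/21)/(s + 3) + ((11/21)s + 31/7)/(s² + 12)


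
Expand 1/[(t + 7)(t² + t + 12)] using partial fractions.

Cover-up at t = -7: α = 1/((-7)² + 1·(-7) + 12) = 1/54. Then β = -α = -1/54, γ = -α·(1 - 7) = 1/9
Result: (1/54)/(t + 7) - ((1/54)t - 1/9)/(t² + t + 12)


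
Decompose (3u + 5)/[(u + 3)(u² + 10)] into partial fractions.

At u=-3: A = (3·(-3) + 5)/((-3)² + 10) = -4/19. B = -A = 4/19, C = 3 - (-3)·A = 45/19
Result: (-4/19)/(u + 3) + ((4/19)u + 45/19)/(u² + 10)


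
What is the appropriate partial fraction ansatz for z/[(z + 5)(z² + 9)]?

Linear + irreducible quadratic: A/(z + 5) + (Bz + C)/(z² + 9)


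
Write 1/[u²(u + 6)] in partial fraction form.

Cover-up at u=-6: C = 1/(-6 - 0)² = 1/36. Cover-up at u=0: B = 1/(0 + 6) = 1/6. Comparing u² coeff: A = -C = -1/36
Result: (-1/36)/u + (1/6)/u² + (1/36)/(u + 6)


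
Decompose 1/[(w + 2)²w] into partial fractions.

Cover-up at w=0: R = 1/(0 + 2)² = 1/4. Cover-up at w=-2: Q = 1/(-2 - 0) = -1/2. Comparing w² coeff: P = -R = -1/4
Result: (-1/4)/(w + 2) - (1/2)/(w + 2)² + (1/4)/w


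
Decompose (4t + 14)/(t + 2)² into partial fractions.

(4t + 14) = P(t + 2) + Q. At t = -2: Q = 4·(-2) + 14 = 6. Coeff of t: P = 4
Result: 4/(t + 2) + 6/(t + 2)²


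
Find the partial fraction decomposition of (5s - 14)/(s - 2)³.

(5s - 14) = α(s - 2)² + β(s - 2) + γ. At s = 2: γ = 5·2 - 14 = -4. Coefficients: α = 0, β = 5
Result: 5/(s - 2)² - 4/(s - 2)³


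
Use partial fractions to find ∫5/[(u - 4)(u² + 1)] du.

Cover-up at u=4: α = 5/(4²+1) = 5/17. Coeff matching: β = -5/17, γ = -20/17. Decomposition: (5/17)/(u - 4) - ((5/17)u + 20/17)/(u² + 1). Integrate: linear → ln, quadratic → (1/2)ln + arctan: (5/17) ln|(u - 4)| - (5/34) ln(u² + 1) - (20/17) arctan(u) + C


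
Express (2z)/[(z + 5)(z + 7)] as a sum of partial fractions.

At z=-5: A = (2·(-5) + 0)/(-5 + 7) = -5. At z=-7: B = (2·(-7) + 0)/(-7 + 5) = 7
Result: -5/(z + 5) + 7/(z + 7)


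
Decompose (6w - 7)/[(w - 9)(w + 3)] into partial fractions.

At w=9: α = (6·9 - 7)/(9 + 3) = 47/12. At w=-3: β = (6·(-3) - 7)/(-3 - 9) = 25/12
Result: (47/12)/(w - 9) + (25/12)/(w + 3)


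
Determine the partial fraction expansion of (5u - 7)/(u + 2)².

(5u - 7) = A(u + 2) + B. At u = -2: B = 5·(-2) - 7 = -17. Coeff of u: A = 5
Result: 5/(u + 2) - 17/(u + 2)²


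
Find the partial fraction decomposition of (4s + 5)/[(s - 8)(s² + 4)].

At s=8: α = (4·8 + 5)/(8² + 4) = 37/68. β = -α = -37/68, γ = 4 - 8·α = -6/17
Result: (37/68)/(s - 8) - ((37/68)s + 6/17)/(s² + 4)


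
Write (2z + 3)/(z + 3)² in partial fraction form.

(2z + 3) = A(z + 3) + B. At z = -3: B = 2·(-3) + 3 = -3. Coeff of z: A = 2
Result: 2/(z + 3) - 3/(z + 3)²


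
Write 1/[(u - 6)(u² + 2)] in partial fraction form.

Cover-up at u = 6: P = 1/(6² + 2) = 1/38. Then Q = -P = -1/38, R = -P·(0 + 6) = -3/19
Result: (1/38)/(u - 6) - ((1/38)u + 3/19)/(u² + 2)


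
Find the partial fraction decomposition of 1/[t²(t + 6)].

Cover-up at t=-6: γ = 1/(-6 - 0)² = 1/36. Cover-up at t=0: β = 1/(0 + 6) = 1/6. Comparing t² coeff: α = -γ = -1/36
Result: (-1/36)/t + (1/6)/t² + (1/36)/(t + 6)


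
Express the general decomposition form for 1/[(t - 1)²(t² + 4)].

Repeated linear + quadratic: P/(t - 1) + Q/(t - 1)² + (Rt + S)/(t² + 4)


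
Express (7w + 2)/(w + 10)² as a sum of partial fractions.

(7w + 2) = P(w + 10) + Q. At w = -10: Q = 7·(-10) + 2 = -68. Coeff of w: P = 7
Result: 7/(w + 10) - 68/(w + 10)²


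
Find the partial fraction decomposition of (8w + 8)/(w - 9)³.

(8w + 8) = α(w - 9)² + β(w - 9) + γ. At w = 9: γ = 8·9 + 8 = 80. Coefficients: α = 0, β = 8
Result: 8/(w - 9)² + 80/(w - 9)³


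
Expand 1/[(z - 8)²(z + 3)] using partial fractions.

Cover-up at z=-3: γ = 1/(-3 - 8)² = 1/121. Cover-up at z=8: β = 1/(8 + 3) = 1/11. Comparing z² coeff: α = -γ = -1/121
Result: (-1/121)/(z - 8) + (1/11)/(z - 8)² + (1/121)/(z + 3)


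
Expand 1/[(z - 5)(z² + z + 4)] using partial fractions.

Cover-up at z = 5: α = 1/(5² + 1·5 + 4) = 1/34. Then β = -α = -1/34, γ = -α·(1 + 5) = -3/17
Result: (1/34)/(z - 5) - ((1/34)z + 3/17)/(z² + z + 4)


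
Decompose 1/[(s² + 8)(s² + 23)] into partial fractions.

Coefficient matching gives α = γ = 0, β = 1/(23-8) = 1/15, δ = -β = -1/15
Result: (1/15)/(s² + 8) - (1/15)/(s² + 23)


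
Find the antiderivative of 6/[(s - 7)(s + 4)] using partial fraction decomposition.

Decompose: 6/[(s - 7)(s + 4)] = (6/11)/(s - 7) - (6/11)/(s + 4). Integrate each term: (6/11) ln|(s - 7)| - (6/11) ln|(s + 4)| + C


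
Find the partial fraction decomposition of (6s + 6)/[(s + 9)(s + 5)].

At s=-9: α = (6·(-9) + 6)/(-9 + 5) = 12. At s=-5: β = (6·(-5) + 6)/(-5 + 9) = -6
Result: 12/(s + 9) - 6/(s + 5)


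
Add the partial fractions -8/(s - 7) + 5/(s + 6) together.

Common denominator (s - 7)(s + 6). Numerator: -8(s + 6) + 5(s - 7) = (-8s - 48) + (5s - 35) = -3s - 83
Result: (-3s - 83)/[(s - 7)(s + 6)]


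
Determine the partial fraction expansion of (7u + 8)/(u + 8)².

(7u + 8) = P(u + 8) + Q. At u = -8: Q = 7·(-8) + 8 = -48. Coeff of u: P = 7
Result: 7/(u + 8) - 48/(u + 8)²


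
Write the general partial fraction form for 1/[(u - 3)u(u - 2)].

Three distinct linear factors: P/(u - 3) + Q/u + R/(u - 2)


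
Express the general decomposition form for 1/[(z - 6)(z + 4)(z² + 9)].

Two linear + quadratic: P/(z - 6) + Q/(z + 4) + (Rz + S)/(z² + 9)


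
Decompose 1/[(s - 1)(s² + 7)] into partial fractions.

Cover-up at s = 1: α = 1/(1² + 7) = 1/8. Then β = -α = -1/8, γ = -α·(0 + 1) = -1/8
Result: (1/8)/(s - 1) - ((1/8)s + 1/8)/(s² + 7)


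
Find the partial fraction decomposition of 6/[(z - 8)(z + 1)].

6/(z - 8)(z + 1) = P/(z - 8) + Q/(z + 1). P = 6/(8 + 1) = 2/3, Q = 6/(-1 - 8) = -2/3
Result: (2/3)/(z - 8) - (2/3)/(z + 1)


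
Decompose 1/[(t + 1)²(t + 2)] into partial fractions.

Cover-up at t=-2: C = 1/(-2 + 1)² = 1. Cover-up at t=-1: B = 1/(-1 + 2) = 1. Comparing t² coeff: A = -C = -1
Result: -1/(t + 1) + 1/(t + 1)² + 1/(t + 2)


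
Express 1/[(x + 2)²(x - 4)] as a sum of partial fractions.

Cover-up at x=4: γ = 1/(4 + 2)² = 1/36. Cover-up at x=-2: β = 1/(-2 - 4) = -1/6. Comparing x² coeff: α = -γ = -1/36
Result: (-1/36)/(x + 2) - (1/6)/(x + 2)² + (1/36)/(x - 4)


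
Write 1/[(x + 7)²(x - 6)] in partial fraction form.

Cover-up at x=6: γ = 1/(6 + 7)² = 1/169. Cover-up at x=-7: β = 1/(-7 - 6) = -1/13. Comparing x² coeff: α = -γ = -1/169
Result: (-1/169)/(x + 7) - (1/13)/(x + 7)² + (1/169)/(x - 6)


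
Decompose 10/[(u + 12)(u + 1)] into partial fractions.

10/(u + 12)(u + 1) = A/(u + 12) + B/(u + 1). A = 10/(-12 + 1) = -10/11, B = 10/(-1 + 12) = 10/11
Result: (-10/11)/(u + 12) + (10/11)/(u + 1)


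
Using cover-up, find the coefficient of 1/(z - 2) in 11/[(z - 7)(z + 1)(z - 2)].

Cover (z - 2), set z=2: 11/[(2 - 7)(2 + 1)] = -11/15


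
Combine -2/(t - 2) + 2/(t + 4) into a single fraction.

Common denominator (t - 2)(t + 4). Numerator: -2(t + 4) + 2(t - 2) = (-2t - 8) + (2t - 4) = -12
Result: (-12)/[(t - 2)(t + 4)]


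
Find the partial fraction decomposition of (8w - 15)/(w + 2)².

(8w - 15) = A(w + 2) + B. At w = -2: B = 8·(-2) - 15 = -31. Coeff of w: A = 8
Result: 8/(w + 2) - 31/(w + 2)²


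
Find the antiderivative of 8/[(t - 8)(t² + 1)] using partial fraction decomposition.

Cover-up at t=8: A = 8/(8²+1) = 8/65. Coeff matching: B = -8/65, C = -64/65. Decomposition: (8/65)/(t - 8) - ((8/65)t + 64/65)/(t² + 1). Integrate: linear → ln, quadratic → (1/2)ln + arctan: (8/65) ln|(t - 8)| - (4/65) ln(t² + 1) - (64/65) arctan(t) + C


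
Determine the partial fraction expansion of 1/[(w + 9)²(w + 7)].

Cover-up at w=-7: R = 1/(-7 + 9)² = 1/4. Cover-up at w=-9: Q = 1/(-9 + 7) = -1/2. Comparing w² coeff: P = -R = -1/4
Result: (-1/4)/(w + 9) - (1/2)/(w + 9)² + (1/4)/(w + 7)


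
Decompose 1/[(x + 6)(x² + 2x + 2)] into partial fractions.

Cover-up at x = -6: A = 1/((-6)² + 2·(-6) + 2) = 1/26. Then B = -A = -1/26, C = -A·(2 - 6) = 2/13
Result: (1/26)/(x + 6) - ((1/26)x - 2/13)/(x² + 2x + 2)


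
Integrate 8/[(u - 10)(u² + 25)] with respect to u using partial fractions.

Cover-up at u=10: A = 8/(10²+25) = 8/125. Coeff matching: B = -8/125, C = -16/25. Decomposition: (8/125)/(u - 10) - ((8/125)u + 16/25)/(u² + 25). Integrate: linear → ln, quadratic → (1/2)ln + arctan: (8/125) ln|(u - 10)| - (4/125) ln(u² + 25) - (16/125) arctan(u/5) + C


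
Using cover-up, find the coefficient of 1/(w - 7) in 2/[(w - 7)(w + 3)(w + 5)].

Cover (w - 7), set w=7: 2/[(7 + 3)(7 + 5)] = 1/60


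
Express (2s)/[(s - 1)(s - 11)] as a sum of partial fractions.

At s=1: α = (2·1 + 0)/(1 - 11) = -1/5. At s=11: β = (2·11 + 0)/(11 - 1) = 11/5
Result: (-1/5)/(s - 1) + (11/5)/(s - 11)


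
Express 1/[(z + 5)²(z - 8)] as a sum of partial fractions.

Cover-up at z=8: C = 1/(8 + 5)² = 1/169. Cover-up at z=-5: B = 1/(-5 - 8) = -1/13. Comparing z² coeff: A = -C = -1/169
Result: (-1/169)/(z + 5) - (1/13)/(z + 5)² + (1/169)/(z - 8)


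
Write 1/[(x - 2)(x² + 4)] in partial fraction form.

Cover-up at x = 2: A = 1/(2² + 4) = 1/8. Then B = -A = -1/8, C = -A·(0 + 2) = -1/4
Result: (1/8)/(x - 2) - ((1/8)x + 1/4)/(x² + 4)


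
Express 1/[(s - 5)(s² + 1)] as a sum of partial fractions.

Cover-up at s = 5: α = 1/(5² + 1) = 1/26. Then β = -α = -1/26, γ = -α·(0 + 5) = -5/26
Result: (1/26)/(s - 5) - ((1/26)s + 5/26)/(s² + 1)


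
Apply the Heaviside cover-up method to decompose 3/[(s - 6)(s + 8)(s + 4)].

Cover (s - 6), s=6: P = 3/[(6 + 8)(6 + 4)] = 3/140. Cover (s + 8), s=-8: Q = 3/[(-8 - 6)(-8 + 4)] = 3/56. Cover (s + 4), s=-4: R = 3/[(-4 - 6)(-4 + 8)] = -3/40.
Result: (3/140)/(s - 6) + (3/56)/(s + 8) - (3/40)/(s + 4)


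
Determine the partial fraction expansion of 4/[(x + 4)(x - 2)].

4/(x + 4)(x - 2) = P/(x + 4) + Q/(x - 2). P = 4/(-4 - 2) = -2/3, Q = 4/(2 + 4) = 2/3
Result: (-2/3)/(x + 4) + (2/3)/(x - 2)


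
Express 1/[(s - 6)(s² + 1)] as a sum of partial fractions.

Cover-up at s = 6: A = 1/(6² + 1) = 1/37. Then B = -A = -1/37, C = -A·(0 + 6) = -6/37
Result: (1/37)/(s - 6) - ((1/37)s + 6/37)/(s² + 1)


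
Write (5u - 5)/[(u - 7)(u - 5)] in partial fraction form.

At u=7: A = (5·7 - 5)/(7 - 5) = 15. At u=5: B = (5·5 - 5)/(5 - 7) = -10
Result: 15/(u - 7) - 10/(u - 5)


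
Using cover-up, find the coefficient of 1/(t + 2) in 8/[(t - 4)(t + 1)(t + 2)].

Cover (t + 2), set t=-2: 8/[(-2 - 4)(-2 + 1)] = 4/3


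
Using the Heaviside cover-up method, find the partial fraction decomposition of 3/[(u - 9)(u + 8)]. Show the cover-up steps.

Cover (u - 9): set u=9, get α = 3/(9 + 8) = 3/17. Cover (u + 8): set u=-8, get β = 3/(-8 - 9) = -3/17.
Result: (3/17)/(u - 9) - (3/17)/(u + 8)


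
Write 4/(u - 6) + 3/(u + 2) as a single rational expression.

Common denominator (u - 6)(u + 2). Numerator: 4(u + 2) + 3(u - 6) = (4u + 8) + (3u - 18) = 7u - 10
Result: (7u - 10)/[(u - 6)(u + 2)]


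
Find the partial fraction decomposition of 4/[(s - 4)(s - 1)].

4/(s - 4)(s - 1) = A/(s - 4) + B/(s - 1). A = 4/(4 - 1) = 4/3, B = 4/(1 - 4) = -4/3
Result: (4/3)/(s - 4) - (4/3)/(s - 1)


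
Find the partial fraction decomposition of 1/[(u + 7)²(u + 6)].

Cover-up at u=-6: R = 1/(-6 + 7)² = 1. Cover-up at u=-7: Q = 1/(-7 + 6) = -1. Comparing u² coeff: P = -R = -1
Result: -1/(u + 7) - 1/(u + 7)² + 1/(u + 6)


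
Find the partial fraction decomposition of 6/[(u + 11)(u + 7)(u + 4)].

Using cover-up method: α = 3/14, β = -1/2, γ = 2/7
Result: (3/14)/(u + 11) - (1/2)/(u + 7) + (2/7)/(u + 4)


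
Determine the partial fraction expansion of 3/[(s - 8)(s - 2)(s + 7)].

Using cover-up method: A = 1/30, B = -1/18, C = 1/45
Result: (1/30)/(s - 8) - (1/18)/(s - 2) + (1/45)/(s + 7)


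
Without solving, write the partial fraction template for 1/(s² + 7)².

Repeated quadratic factor: (As + B)/(s² + 7) + (Cs + D)/(s² + 7)²


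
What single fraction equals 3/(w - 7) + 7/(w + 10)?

Common denominator (w - 7)(w + 10). Numerator: 3(w + 10) + 7(w - 7) = (3w + 30) + (7w - 49) = 10w - 19
Result: (10w - 19)/[(w - 7)(w + 10)]


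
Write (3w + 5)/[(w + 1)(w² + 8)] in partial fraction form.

At w=-1: A = (3·(-1) + 5)/((-1)² + 8) = 2/9. B = -A = -2/9, C = 3 - (-1)·A = 29/9
Result: (2/9)/(w + 1) - ((2/9)w - 29/9)/(w² + 8)


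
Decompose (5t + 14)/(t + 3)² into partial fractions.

(5t + 14) = α(t + 3) + β. At t = -3: β = 5·(-3) + 14 = -1. Coeff of t: α = 5
Result: 5/(t + 3) - 1/(t + 3)²


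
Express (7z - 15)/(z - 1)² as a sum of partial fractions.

(7z - 15) = α(z - 1) + β. At z = 1: β = 7·1 - 15 = -8. Coeff of z: α = 7
Result: 7/(z - 1) - 8/(z - 1)²


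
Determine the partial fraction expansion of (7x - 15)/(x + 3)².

(7x - 15) = α(x + 3) + β. At x = -3: β = 7·(-3) - 15 = -36. Coeff of x: α = 7
Result: 7/(x + 3) - 36/(x + 3)²


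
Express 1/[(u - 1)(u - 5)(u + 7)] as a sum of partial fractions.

Using cover-up method: A = -1/32, B = 1/48, C = 1/96
Result: (-1/32)/(u - 1) + (1/48)/(u - 5) + (1/96)/(u + 7)


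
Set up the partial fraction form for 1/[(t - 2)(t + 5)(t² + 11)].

Two linear + quadratic: α/(t - 2) + β/(t + 5) + (γt + δ)/(t² + 11)


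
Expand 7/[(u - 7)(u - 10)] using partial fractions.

7/(u - 7)(u - 10) = P/(u - 7) + Q/(u - 10). P = 7/(7 - 10) = -7/3, Q = 7/(10 - 7) = 7/3
Result: (-7/3)/(u - 7) + (7/3)/(u - 10)


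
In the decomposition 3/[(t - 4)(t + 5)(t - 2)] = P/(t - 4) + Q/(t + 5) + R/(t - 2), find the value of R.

Cover-up at t = 2: R = 3/[(2 - 4)(2 + 5)] = 3/[(-2)(7)] = -3/14


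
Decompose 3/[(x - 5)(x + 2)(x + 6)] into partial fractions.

Using cover-up method: A = 3/77, B = -3/28, C = 3/44
Result: (3/77)/(x - 5) - (3/28)/(x + 2) + (3/44)/(x + 6)


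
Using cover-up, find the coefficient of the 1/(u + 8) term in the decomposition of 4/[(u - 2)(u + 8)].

Cover (u + 8), set u=-8: 4/((u - 2) at u=-8) = 4/(-10) = -2/5


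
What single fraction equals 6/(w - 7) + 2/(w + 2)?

Common denominator (w - 7)(w + 2). Numerator: 6(w + 2) + 2(w - 7) = (6w + 12) + (2w - 14) = 8w - 2
Result: (8w - 2)/[(w - 7)(w + 2)]


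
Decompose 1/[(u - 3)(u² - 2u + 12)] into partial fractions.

Cover-up at u = 3: A = 1/(3² - 2·3 + 12) = 1/15. Then B = -A = -1/15, C = -A·(-2 + 3) = -1/15
Result: (1/15)/(u - 3) - ((1/15)u + 1/15)/(u² - 2u + 12)


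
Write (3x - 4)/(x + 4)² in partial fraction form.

(3x - 4) = P(x + 4) + Q. At x = -4: Q = 3·(-4) - 4 = -16. Coeff of x: P = 3
Result: 3/(x + 4) - 16/(x + 4)²


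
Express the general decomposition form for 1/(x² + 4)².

Repeated quadratic factor: (αx + β)/(x² + 4) + (γx + δ)/(x² + 4)²


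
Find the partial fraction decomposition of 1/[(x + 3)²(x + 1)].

Cover-up at x=-1: γ = 1/(-1 + 3)² = 1/4. Cover-up at x=-3: β = 1/(-3 + 1) = -1/2. Comparing x² coeff: α = -γ = -1/4
Result: (-1/4)/(x + 3) - (1/2)/(x + 3)² + (1/4)/(x + 1)


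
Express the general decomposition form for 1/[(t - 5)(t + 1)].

Distinct linear factors: α/(t - 5) + β/(t + 1)


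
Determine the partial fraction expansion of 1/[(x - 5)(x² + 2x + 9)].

Cover-up at x = 5: A = 1/(5² + 2·5 + 9) = 1/44. Then B = -A = -1/44, C = -A·(2 + 5) = -7/44
Result: (1/44)/(x - 5) - ((1/44)x + 7/44)/(x² + 2x + 9)


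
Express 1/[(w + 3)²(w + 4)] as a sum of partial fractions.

Cover-up at w=-4: C = 1/(-4 + 3)² = 1. Cover-up at w=-3: B = 1/(-3 + 4) = 1. Comparing w² coeff: A = -C = -1
Result: -1/(w + 3) + 1/(w + 3)² + 1/(w + 4)


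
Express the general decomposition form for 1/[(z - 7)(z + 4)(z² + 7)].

Two linear + quadratic: A/(z - 7) + B/(z + 4) + (Cz + D)/(z² + 7)


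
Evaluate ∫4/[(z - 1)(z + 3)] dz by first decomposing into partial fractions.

Decompose: 4/[(z - 1)(z + 3)] = 1/(z - 1) - 1/(z + 3). Integrate each term: ln|(z - 1)| - ln|(z + 3)| + C


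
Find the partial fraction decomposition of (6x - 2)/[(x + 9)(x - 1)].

At x=-9: α = (6·(-9) - 2)/(-9 - 1) = 28/5. At x=1: β = (6·1 - 2)/(1 + 9) = 2/5
Result: (28/5)/(x + 9) + (2/5)/(x - 1)


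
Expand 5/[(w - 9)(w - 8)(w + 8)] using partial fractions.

Using cover-up method: α = 5/17, β = -5/16, γ = 5/272
Result: (5/17)/(w - 9) - (5/16)/(w - 8) + (5/272)/(w + 8)


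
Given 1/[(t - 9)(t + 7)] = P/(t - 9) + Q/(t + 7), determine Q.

Cover-up at t = -7: Q = 1/(-7 - 9) = -1/16


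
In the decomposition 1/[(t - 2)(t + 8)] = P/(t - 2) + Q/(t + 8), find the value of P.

Cover-up at t = 2: P = 1/(2 + 8) = 1/10


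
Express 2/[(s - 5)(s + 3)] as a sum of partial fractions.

2/(s - 5)(s + 3) = P/(s - 5) + Q/(s + 3). P = 2/(5 + 3) = 1/4, Q = 2/(-3 - 5) = -1/4
Result: (1/4)/(s - 5) - (1/4)/(s + 3)


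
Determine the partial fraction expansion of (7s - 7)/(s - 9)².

(7s - 7) = A(s - 9) + B. At s = 9: B = 7·9 - 7 = 56. Coeff of s: A = 7
Result: 7/(s - 9) + 56/(s - 9)²


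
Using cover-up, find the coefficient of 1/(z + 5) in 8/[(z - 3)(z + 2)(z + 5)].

Cover (z + 5), set z=-5: 8/[(-5 - 3)(-5 + 2)] = 1/3


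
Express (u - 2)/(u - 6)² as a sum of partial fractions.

(u - 2) = α(u - 6) + β. At u = 6: β = 1·6 - 2 = 4. Coeff of u: α = 1
Result: 1/(u - 6) + 4/(u - 6)²


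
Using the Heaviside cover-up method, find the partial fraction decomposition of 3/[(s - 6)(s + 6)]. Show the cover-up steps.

Cover (s - 6): set s=6, get A = 3/(6 + 6) = 1/4. Cover (s + 6): set s=-6, get B = 3/(-6 - 6) = -1/4.
Result: (1/4)/(s - 6) - (1/4)/(s + 6)


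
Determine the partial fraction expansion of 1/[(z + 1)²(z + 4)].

Cover-up at z=-4: C = 1/(-4 + 1)² = 1/9. Cover-up at z=-1: B = 1/(-1 + 4) = 1/3. Comparing z² coeff: A = -C = -1/9
Result: (-1/9)/(z + 1) + (1/3)/(z + 1)² + (1/9)/(z + 4)


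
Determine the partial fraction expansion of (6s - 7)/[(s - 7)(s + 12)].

At s=7: A = (6·7 - 7)/(7 + 12) = 35/19. At s=-12: B = (6·(-12) - 7)/(-12 - 7) = 79/19
Result: (35/19)/(s - 7) + (79/19)/(s + 12)


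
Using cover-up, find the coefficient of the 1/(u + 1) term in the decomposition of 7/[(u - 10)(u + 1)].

Cover (u + 1), set u=-1: 7/((u - 10) at u=-1) = 7/(-11) = -7/11


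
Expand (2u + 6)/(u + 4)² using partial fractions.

(2u + 6) = P(u + 4) + Q. At u = -4: Q = 2·(-4) + 6 = -2. Coeff of u: P = 2
Result: 2/(u + 4) - 2/(u + 4)²


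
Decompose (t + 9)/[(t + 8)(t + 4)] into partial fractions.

At t=-8: α = (1·(-8) + 9)/(-8 + 4) = -1/4. At t=-4: β = (1·(-4) + 9)/(-4 + 8) = 5/4
Result: (-1/4)/(t + 8) + (5/4)/(t + 4)


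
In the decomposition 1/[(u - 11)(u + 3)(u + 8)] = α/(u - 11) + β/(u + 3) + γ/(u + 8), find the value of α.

Cover-up at u = 11: α = 1/[(11 + 3)(11 + 8)] = 1/[(14)(19)] = 1/266


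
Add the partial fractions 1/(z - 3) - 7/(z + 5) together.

Common denominator (z - 3)(z + 5). Numerator: 1(z + 5) - 7(z - 3) = (z + 5) - (7z - 21) = -6z + 26
Result: (-6z + 26)/[(z - 3)(z + 5)]


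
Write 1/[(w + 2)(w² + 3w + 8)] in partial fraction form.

Cover-up at w = -2: A = 1/((-2)² + 3·(-2) + 8) = 1/6. Then B = -A = -1/6, C = -A·(3 - 2) = -1/6
Result: (1/6)/(w + 2) - ((1/6)w + 1/6)/(w² + 3w + 8)


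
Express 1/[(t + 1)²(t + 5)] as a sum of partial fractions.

Cover-up at t=-5: γ = 1/(-5 + 1)² = 1/16. Cover-up at t=-1: β = 1/(-1 + 5) = 1/4. Comparing t² coeff: α = -γ = -1/16
Result: (-1/16)/(t + 1) + (1/4)/(t + 1)² + (1/16)/(t + 5)


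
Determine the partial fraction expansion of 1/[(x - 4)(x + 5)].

1/(x - 4)(x + 5) = P/(x - 4) + Q/(x + 5). P = 1/(4 + 5) = 1/9, Q = 1/(-5 - 4) = -1/9
Result: (1/9)/(x - 4) - (1/9)/(x + 5)


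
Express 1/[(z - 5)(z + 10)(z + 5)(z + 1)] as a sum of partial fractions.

Using Heaviside cover-up: (1/900)/(z - 5) - (1/675)/(z + 10) + (1/200)/(z + 5) - (1/216)/(z + 1)


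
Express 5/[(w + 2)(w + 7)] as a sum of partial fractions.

5/(w + 2)(w + 7) = α/(w + 2) + β/(w + 7). α = 5/(-2 + 7) = 1, β = 5/(-7 + 2) = -1
Result: 1/(w + 2) - 1/(w + 7)


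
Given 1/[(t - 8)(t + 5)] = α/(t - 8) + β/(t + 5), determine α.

Cover-up at t = 8: α = 1/(8 + 5) = 1/13


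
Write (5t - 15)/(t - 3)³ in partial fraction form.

(5t - 15) = α(t - 3)² + β(t - 3) + γ. At t = 3: γ = 5·3 - 15 = 0. Coefficients: α = 0, β = 5
Result: 5/(t - 3)²


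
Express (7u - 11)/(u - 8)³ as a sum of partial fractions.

(7u - 11) = A(u - 8)² + B(u - 8) + C. At u = 8: C = 7·8 - 11 = 45. Coefficients: A = 0, B = 7
Result: 7/(u - 8)² + 45/(u - 8)³


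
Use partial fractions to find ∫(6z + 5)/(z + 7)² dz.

Decompose: α = 6, β = 6·(-7) + 5 = -37, so (6z + 5)/(z + 7)² = 6/(z + 7) - 37/(z + 7)². Integrate: ∫ α/(z + 7) dz = 6 ln|(z + 7)|; ∫ β/(z + 7)² dz = 37/(z + 7). Sum: 6 ln|(z + 7)| + 37/(z + 7) + C


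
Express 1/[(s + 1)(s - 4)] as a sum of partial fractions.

1/(s + 1)(s - 4) = A/(s + 1) + B/(s - 4). A = 1/(-1 - 4) = -1/5, B = 1/(4 + 1) = 1/5
Result: (-1/5)/(s + 1) + (1/5)/(s - 4)


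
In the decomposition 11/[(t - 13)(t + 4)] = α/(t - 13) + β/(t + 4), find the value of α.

Cover-up at t = 13: α = 11/(13 + 4) = 11/17


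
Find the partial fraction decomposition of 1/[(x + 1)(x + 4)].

1/(x + 1)(x + 4) = P/(x + 1) + Q/(x + 4). P = 1/(-1 + 4) = 1/3, Q = 1/(-4 + 1) = -1/3
Result: (1/3)/(x + 1) - (1/3)/(x + 4)


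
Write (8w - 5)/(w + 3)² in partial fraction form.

(8w - 5) = α(w + 3) + β. At w = -3: β = 8·(-3) - 5 = -29. Coeff of w: α = 8
Result: 8/(w + 3) - 29/(w + 3)²


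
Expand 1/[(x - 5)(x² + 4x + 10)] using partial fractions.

Cover-up at x = 5: α = 1/(5² + 4·5 + 10) = 1/55. Then β = -α = -1/55, γ = -α·(4 + 5) = -9/55
Result: (1/55)/(x - 5) - ((1/55)x + 9/55)/(x² + 4x + 10)


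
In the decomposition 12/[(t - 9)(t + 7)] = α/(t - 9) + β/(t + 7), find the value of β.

Cover-up at t = -7: β = 12/(-7 - 9) = -12/16 = -3/4


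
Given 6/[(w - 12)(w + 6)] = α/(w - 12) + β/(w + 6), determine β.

Cover-up at w = -6: β = 6/(-6 - 12) = -6/18 = -1/3


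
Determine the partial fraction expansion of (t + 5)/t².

(t + 5) = αt + β. At t = 0: β = 1·0 + 5 = 5. Coeff of t: α = 1
Result: 1/t + 5/t²


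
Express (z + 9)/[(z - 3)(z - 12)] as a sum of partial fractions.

At z=3: A = (1·3 + 9)/(3 - 12) = -4/3. At z=12: B = (1·12 + 9)/(12 - 3) = 7/3
Result: (-4/3)/(z - 3) + (7/3)/(z - 12)


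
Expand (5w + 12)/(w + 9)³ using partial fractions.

(5w + 12) = P(w + 9)² + Q(w + 9) + R. At w = -9: R = 5·(-9) + 12 = -33. Coefficients: P = 0, Q = 5
Result: 5/(w + 9)² - 33/(w + 9)³


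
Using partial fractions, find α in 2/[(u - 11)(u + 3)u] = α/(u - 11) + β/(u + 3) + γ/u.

Cover-up at u = 11: α = 2/[(11 + 3)(11 - 0)] = 2/[(14)(11)] = 2/154 = 1/77


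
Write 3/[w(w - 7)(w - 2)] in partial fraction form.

Using cover-up method: A = 3/14, B = 3/35, C = -3/10
Result: (3/14)/w + (3/35)/(w - 7) - (3/10)/(w - 2)


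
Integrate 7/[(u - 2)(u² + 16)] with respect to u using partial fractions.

Cover-up at u=2: α = 7/(2²+16) = 7/20. Coeff matching: β = -7/20, γ = -7/10. Decomposition: (7/20)/(u - 2) - ((7/20)u + 7/10)/(u² + 16). Integrate: linear → ln, quadratic → (1/2)ln + arctan: (7/20) ln|(u - 2)| - (7/40) ln(u² + 16) - (7/40) arctan(u/4) + C


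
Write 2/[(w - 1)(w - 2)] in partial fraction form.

2/(w - 1)(w - 2) = A/(w - 1) + B/(w - 2). A = 2/(1 - 2) = -2, B = 2/(2 - 1) = 2
Result: -2/(w - 1) + 2/(w - 2)


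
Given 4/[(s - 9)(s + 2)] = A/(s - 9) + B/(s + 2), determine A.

Cover-up at s = 9: A = 4/(9 + 2) = 4/11


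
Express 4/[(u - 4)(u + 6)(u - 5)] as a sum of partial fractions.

Using cover-up method: α = -2/5, β = 2/55, γ = 4/11
Result: (-2/5)/(u - 4) + (2/55)/(u + 6) + (4/11)/(u - 5)


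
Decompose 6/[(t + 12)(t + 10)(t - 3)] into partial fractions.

Using cover-up method: α = 1/5, β = -3/13, γ = 2/65
Result: (1/5)/(t + 12) - (3/13)/(t + 10) + (2/65)/(t - 3)


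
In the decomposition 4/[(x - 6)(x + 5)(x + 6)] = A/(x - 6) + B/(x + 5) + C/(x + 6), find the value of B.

Cover-up at x = -5: B = 4/[(-5 - 6)(-5 + 6)] = 4/[(-11)(1)] = -4/11


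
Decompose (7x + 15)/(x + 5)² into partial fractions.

(7x + 15) = α(x + 5) + β. At x = -5: β = 7·(-5) + 15 = -20. Coeff of x: α = 7
Result: 7/(x + 5) - 20/(x + 5)²


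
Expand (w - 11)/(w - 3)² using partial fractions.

(w - 11) = P(w - 3) + Q. At w = 3: Q = 1·3 - 11 = -8. Coeff of w: P = 1
Result: 1/(w - 3) - 8/(w - 3)²


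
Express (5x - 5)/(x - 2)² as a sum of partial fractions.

(5x - 5) = P(x - 2) + Q. At x = 2: Q = 5·2 - 5 = 5. Coeff of x: P = 5
Result: 5/(x - 2) + 5/(x - 2)²


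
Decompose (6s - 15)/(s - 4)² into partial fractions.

(6s - 15) = P(s - 4) + Q. At s = 4: Q = 6·4 - 15 = 9. Coeff of s: P = 6
Result: 6/(s - 4) + 9/(s - 4)²


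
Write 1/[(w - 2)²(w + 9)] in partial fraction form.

Cover-up at w=-9: γ = 1/(-9 - 2)² = 1/121. Cover-up at w=2: β = 1/(2 + 9) = 1/11. Comparing w² coeff: α = -γ = -1/121
Result: (-1/121)/(w - 2) + (1/11)/(w - 2)² + (1/121)/(w + 9)


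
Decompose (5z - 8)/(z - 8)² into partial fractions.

(5z - 8) = A(z - 8) + B. At z = 8: B = 5·8 - 8 = 32. Coeff of z: A = 5
Result: 5/(z - 8) + 32/(z - 8)²


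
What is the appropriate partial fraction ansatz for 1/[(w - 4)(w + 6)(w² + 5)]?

Two linear + quadratic: α/(w - 4) + β/(w + 6) + (γw + δ)/(w² + 5)


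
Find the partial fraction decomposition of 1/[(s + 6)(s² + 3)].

Cover-up at s = -6: A = 1/((-6)² + 3) = 1/39. Then B = -A = -1/39, C = -A·(0 - 6) = 2/13
Result: (1/39)/(s + 6) - ((1/39)s - 2/13)/(s² + 3)


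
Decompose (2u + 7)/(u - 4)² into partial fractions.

(2u + 7) = A(u - 4) + B. At u = 4: B = 2·4 + 7 = 15. Coeff of u: A = 2
Result: 2/(u - 4) + 15/(u - 4)²


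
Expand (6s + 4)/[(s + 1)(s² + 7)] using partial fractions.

At s=-1: A = (6·(-1) + 4)/((-1)² + 7) = -1/4. B = -A = 1/4, C = 6 - (-1)·A = 23/4
Result: (-1/4)/(s + 1) + ((1/4)s + 23/4)/(s² + 7)


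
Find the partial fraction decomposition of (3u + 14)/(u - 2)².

(3u + 14) = A(u - 2) + B. At u = 2: B = 3·2 + 14 = 20. Coeff of u: A = 3
Result: 3/(u - 2) + 20/(u - 2)²


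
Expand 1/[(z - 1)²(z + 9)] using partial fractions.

Cover-up at z=-9: γ = 1/(-9 - 1)² = 1/100. Cover-up at z=1: β = 1/(1 + 9) = 1/10. Comparing z² coeff: α = -γ = -1/100
Result: (-1/100)/(z - 1) + (1/10)/(z - 1)² + (1/100)/(z + 9)


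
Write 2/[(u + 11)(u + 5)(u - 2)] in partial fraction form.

Using cover-up method: α = 1/39, β = -1/21, γ = 2/91
Result: (1/39)/(u + 11) - (1/21)/(u + 5) + (2/91)/(u - 2)


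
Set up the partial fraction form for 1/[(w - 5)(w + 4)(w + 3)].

Three distinct linear factors: P/(w - 5) + Q/(w + 4) + R/(w + 3)


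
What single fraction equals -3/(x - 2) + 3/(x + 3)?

Common denominator (x - 2)(x + 3). Numerator: -3(x + 3) + 3(x - 2) = (-3x - 9) + (3x - 6) = -15
Result: (-15)/[(x - 2)(x + 3)]


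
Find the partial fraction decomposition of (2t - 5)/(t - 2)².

(2t - 5) = P(t - 2) + Q. At t = 2: Q = 2·2 - 5 = -1. Coeff of t: P = 2
Result: 2/(t - 2) - 1/(t - 2)²


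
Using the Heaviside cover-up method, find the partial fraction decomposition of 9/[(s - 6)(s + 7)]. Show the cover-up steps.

Cover (s - 6): set s=6, get P = 9/(6 + 7) = 9/13. Cover (s + 7): set s=-7, get Q = 9/(-7 - 6) = -9/13.
Result: (9/13)/(s - 6) - (9/13)/(s + 7)


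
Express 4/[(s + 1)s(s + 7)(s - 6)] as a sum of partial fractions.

Using Heaviside cover-up: (2/21)/(s + 1) - (2/21)/s - (2/273)/(s + 7) + (2/273)/(s - 6)


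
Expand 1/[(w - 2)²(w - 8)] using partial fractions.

Cover-up at w=8: C = 1/(8 - 2)² = 1/36. Cover-up at w=2: B = 1/(2 - 8) = -1/6. Comparing w² coeff: A = -C = -1/36
Result: (-1/36)/(w - 2) - (1/6)/(w - 2)² + (1/36)/(w - 8)


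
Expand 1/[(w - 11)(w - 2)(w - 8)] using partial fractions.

Using cover-up method: α = 1/27, β = 1/54, γ = -1/18
Result: (1/27)/(w - 11) + (1/54)/(w - 2) - (1/18)/(w - 8)


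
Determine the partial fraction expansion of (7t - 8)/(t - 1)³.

(7t - 8) = P(t - 1)² + Q(t - 1) + R. At t = 1: R = 7·1 - 8 = -1. Coefficients: P = 0, Q = 7
Result: 7/(t - 1)² - 1/(t - 1)³


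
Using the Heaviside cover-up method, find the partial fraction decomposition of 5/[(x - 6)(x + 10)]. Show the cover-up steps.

Cover (x - 6): set x=6, get P = 5/(6 + 10) = 5/16. Cover (x + 10): set x=-10, get Q = 5/(-10 - 6) = -5/16.
Result: (5/16)/(x - 6) - (5/16)/(x + 10)


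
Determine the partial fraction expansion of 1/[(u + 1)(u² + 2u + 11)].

Cover-up at u = -1: A = 1/((-1)² + 2·(-1) + 11) = 1/10. Then B = -A = -1/10, C = -A·(2 - 1) = -1/10
Result: (1/10)/(u + 1) - ((1/10)u + 1/10)/(u² + 2u + 11)


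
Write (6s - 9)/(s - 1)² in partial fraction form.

(6s - 9) = A(s - 1) + B. At s = 1: B = 6·1 - 9 = -3. Coeff of s: A = 6
Result: 6/(s - 1) - 3/(s - 1)²


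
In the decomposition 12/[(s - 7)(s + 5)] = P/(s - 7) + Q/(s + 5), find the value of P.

Cover-up at s = 7: P = 12/(7 + 5) = 12/12 = 1


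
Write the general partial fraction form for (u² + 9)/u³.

Repeated linear factor (power 3): A/u + B/u² + C/u³


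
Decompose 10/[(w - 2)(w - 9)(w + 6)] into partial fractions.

Using cover-up method: A = -5/28, B = 2/21, C = 1/12
Result: (-5/28)/(w - 2) + (2/21)/(w - 9) + (1/12)/(w + 6)


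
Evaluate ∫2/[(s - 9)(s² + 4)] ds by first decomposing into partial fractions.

Cover-up at s=9: A = 2/(9²+4) = 2/85. Coeff matching: B = -2/85, C = -18/85. Decomposition: (2/85)/(s - 9) - ((2/85)s + 18/85)/(s² + 4). Integrate: linear → ln, quadratic → (1/2)ln + arctan: (2/85) ln|(s - 9)| - (1/85) ln(s² + 4) - (9/85) arctan(s/2) + C


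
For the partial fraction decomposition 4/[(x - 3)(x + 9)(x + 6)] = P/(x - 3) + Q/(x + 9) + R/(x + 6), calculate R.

Cover-up at x = -6: R = 4/[(-6 - 3)(-6 + 9)] = 4/[(-9)(3)] = -4/27


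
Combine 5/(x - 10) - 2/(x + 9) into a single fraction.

Common denominator (x - 10)(x + 9). Numerator: 5(x + 9) - 2(x - 10) = (5x + 45) - (2x - 20) = 3x + 65
Result: (3x + 65)/[(x - 10)(x + 9)]


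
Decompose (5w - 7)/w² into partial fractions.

(5w - 7) = Pw + Q. At w = 0: Q = 5·0 - 7 = -7. Coeff of w: P = 5
Result: 5/w - 7/w²


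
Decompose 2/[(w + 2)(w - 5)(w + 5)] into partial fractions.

Using cover-up method: P = -2/21, Q = 1/35, R = 1/15
Result: (-2/21)/(w + 2) + (1/35)/(w - 5) + (1/15)/(w + 5)


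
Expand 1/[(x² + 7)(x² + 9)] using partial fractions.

Coefficient matching gives α = γ = 0, β = 1/(9-7) = 1/2, δ = -β = -1/2
Result: (1/2)/(x² + 7) - (1/2)/(x² + 9)


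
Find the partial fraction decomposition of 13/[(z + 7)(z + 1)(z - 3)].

Using cover-up method: A = 13/60, B = -13/24, C = 13/40
Result: (13/60)/(z + 7) - (13/24)/(z + 1) + (13/40)/(z - 3)


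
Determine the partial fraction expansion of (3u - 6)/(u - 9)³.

(3u - 6) = α(u - 9)² + β(u - 9) + γ. At u = 9: γ = 3·9 - 6 = 21. Coefficients: α = 0, β = 3
Result: 3/(u - 9)² + 21/(u - 9)³


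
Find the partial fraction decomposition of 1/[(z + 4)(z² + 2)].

Cover-up at z = -4: A = 1/((-4)² + 2) = 1/18. Then B = -A = -1/18, C = -A·(0 - 4) = 2/9
Result: (1/18)/(z + 4) - ((1/18)z - 2/9)/(z² + 2)


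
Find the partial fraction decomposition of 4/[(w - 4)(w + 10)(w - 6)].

Using cover-up method: α = -1/7, β = 1/56, γ = 1/8
Result: (-1/7)/(w - 4) + (1/56)/(w + 10) + (1/8)/(w - 6)


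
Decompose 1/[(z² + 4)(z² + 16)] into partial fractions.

Coefficient matching gives α = γ = 0, β = 1/(16-4) = 1/12, δ = -β = -1/12
Result: (1/12)/(z² + 4) - (1/12)/(z² + 16)


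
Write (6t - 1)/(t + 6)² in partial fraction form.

(6t - 1) = α(t + 6) + β. At t = -6: β = 6·(-6) - 1 = -37. Coeff of t: α = 6
Result: 6/(t + 6) - 37/(t + 6)²


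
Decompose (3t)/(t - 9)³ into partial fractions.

(3t) = A(t - 9)² + B(t - 9) + C. At t = 9: C = 3·9 + 0 = 27. Coefficients: A = 0, B = 3
Result: 3/(t - 9)² + 27/(t - 9)³


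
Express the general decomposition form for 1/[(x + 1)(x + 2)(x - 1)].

Three distinct linear factors: P/(x + 1) + Q/(x + 2) + R/(x - 1)


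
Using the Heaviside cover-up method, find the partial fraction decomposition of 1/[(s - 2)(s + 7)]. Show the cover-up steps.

Cover (s - 2): set s=2, get A = 1/(2 + 7) = 1/9. Cover (s + 7): set s=-7, get B = 1/(-7 - 2) = -1/9.
Result: (1/9)/(s - 2) - (1/9)/(s + 7)


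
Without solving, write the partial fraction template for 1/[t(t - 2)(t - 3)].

Three distinct linear factors: α/t + β/(t - 2) + γ/(t - 3)


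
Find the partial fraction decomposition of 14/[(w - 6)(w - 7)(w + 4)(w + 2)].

Using Heaviside cover-up: (-7/40)/(w - 6) + (14/99)/(w - 7) - (7/110)/(w + 4) + (7/72)/(w + 2)


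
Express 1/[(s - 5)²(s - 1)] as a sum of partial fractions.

Cover-up at s=1: C = 1/(1 - 5)² = 1/16. Cover-up at s=5: B = 1/(5 - 1) = 1/4. Comparing s² coeff: A = -C = -1/16
Result: (-1/16)/(s - 5) + (1/4)/(s - 5)² + (1/16)/(s - 1)


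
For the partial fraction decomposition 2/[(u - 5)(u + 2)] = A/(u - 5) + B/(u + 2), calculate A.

Cover-up at u = 5: A = 2/(5 + 2) = 2/7


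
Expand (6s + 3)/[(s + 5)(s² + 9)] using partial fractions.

At s=-5: P = (6·(-5) + 3)/((-5)² + 9) = -27/34. Q = -P = 27/34, R = 6 - (-5)·P = 69/34
Result: (-27/34)/(s + 5) + ((27/34)s + 69/34)/(s² + 9)


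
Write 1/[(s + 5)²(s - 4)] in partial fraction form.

Cover-up at s=4: R = 1/(4 + 5)² = 1/81. Cover-up at s=-5: Q = 1/(-5 - 4) = -1/9. Comparing s² coeff: P = -R = -1/81
Result: (-1/81)/(s + 5) - (1/9)/(s + 5)² + (1/81)/(s - 4)
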